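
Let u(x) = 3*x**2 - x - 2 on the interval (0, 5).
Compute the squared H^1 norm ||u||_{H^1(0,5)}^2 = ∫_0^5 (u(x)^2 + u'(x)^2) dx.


||u||_{H^1}^2 = 33925/6

The H^1 norm (squared) on an interval (0, L) is
  ||u||_{H^1}^2 = ∫_0^L u(x)^2 dx + ∫_0^L u'(x)^2 dx.
Compute u'(x) = 6*x - 1.
Then u(x)^2 = 9*x**4 - 6*x**3 - 11*x**2 + 4*x + 4 and u'(x)^2 = 36*x**2 - 12*x + 1.
Integrate each monomial from 0 to 5 using ∫_0^5 c·x^n dx = c·5^(n+1)/(n+1):
  ∫_0^5 u(x)^2 dx = ∫_0^5 (9*x^4 - 6*x^3 - 11*x^2 + 4*x + 4) dx. Term by term:
    ∫_0^5 9*x^4 dx = 5625;  ∫_0^5 -6*x^3 dx = -1875/2;  ∫_0^5 -11*x^2 dx = -1375/3;
    ∫_0^5 4*x dx = 50;  ∫_0^5 4 dx = 20.
  Sum: 5625 − 1875/2 − 1375/3 + 50 + 20 = 25795/6.
  ∫_0^5 u'(x)^2 dx = ∫_0^5 (36*x^2 - 12*x + 1) dx. Term by term:
    ∫_0^5 36*x^2 dx = 1500;  ∫_0^5 -12*x dx = -150;  ∫_0^5 1 dx = 5.
  Sum: 1500 − 150 + 5 = 1355.
Adding: ||u||_{H^1}^2 = 25795/6 + 1355 = 33925/6.


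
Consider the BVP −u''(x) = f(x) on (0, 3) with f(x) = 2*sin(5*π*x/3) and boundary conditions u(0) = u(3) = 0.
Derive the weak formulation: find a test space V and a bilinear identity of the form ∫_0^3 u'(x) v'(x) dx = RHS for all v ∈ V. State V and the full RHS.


V = H^1_0(0, 3) (so v(0) = v(3) = 0); weak form: ∫_0^3 u'v' dx = ∫_0^3 (2*sin(5*π*x/3)) v dx for all v ∈ V.

Multiply both sides by a test function v and integrate from 0 to 3:
  ∫_0^3 −u''(x) v(x) dx = ∫_0^3 f(x) v(x) dx.
Integrate the LHS by parts once:
  ∫_0^3 −u'' v dx = −[u'(x) v(x)]_0^3 + ∫_0^3 u'(x) v'(x) dx.
Thus ∫_0^3 u'(x) v'(x) dx = ∫_0^3 f(x) v(x) dx + [u'(x) v(x)]_0^3.
Choose V so that boundary terms are either known or forced to vanish.
u is Dirichlet: u(0) = u(3) = 0. Let V = H^1_0(0, 3); then v(0) = v(3) = 0, and [u' v]_0^3 = 0.
Weak formulation: find u (satisfying any essential BC) such that ∫_0^3 u'(x) v'(x) dx = ∫_0^3 f v dx for all v ∈ V.
Substituting f(x) = 2*sin(5*π*x/3), the right-hand side is ∫_0^3 (2*sin(5*π*x/3)) v dx.


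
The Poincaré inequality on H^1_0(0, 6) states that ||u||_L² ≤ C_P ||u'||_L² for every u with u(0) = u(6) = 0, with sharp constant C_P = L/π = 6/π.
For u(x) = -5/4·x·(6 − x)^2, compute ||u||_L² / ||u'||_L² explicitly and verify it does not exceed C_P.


||u||_L² / ||u'||_L² = 3*sqrt(14)/7 < C_P = 6/π.

u(x) = -5/4·x·(6 − x)^2, so u'(x) = 15*(2 - x)*(x - 6)/4.
u(x) = -5/4·x·(6 − x)^2 vanishes at x = 0 and x = 6, so u ∈ H^1_0(0, 6). Differentiate via the product rule and integrate the resulting polynomials term by term.
  ∫_0^6 u² dx = ∫_0^6 (25*x^6/16 - 75*x^5/2 + 675*x^4/2 - 1350*x^3 + 2025*x^2) dx. Term by term:
    ∫_0^6 25*x^6/16 dx = 437400/7;  ∫_0^6 -75*x^5/2 dx = -291600;  ∫_0^6 675*x^4/2 dx = 524880;
    ∫_0^6 -1350*x^3 dx = -437400;  ∫_0^6 2025*x^2 dx = 145800.
  Sum: 437400/7 − 291600 + 524880 − 437400 + 145800 = 29160/7.
  ∫_0^6 (u')² dx = ∫_0^6 (225*x^4/16 - 225*x^3 + 2475*x^2/2 - 2700*x + 2025) dx. Term by term:
    ∫_0^6 225*x^4/16 dx = 21870;  ∫_0^6 -225*x^3 dx = -72900;  ∫_0^6 2475*x^2/2 dx = 89100;
    ∫_0^6 -2700*x dx = -48600;  ∫_0^6 2025 dx = 12150.
  Sum: 21870 − 72900 + 89100 − 48600 + 12150 = 1620.
∫_0^6 u² dx = 29160/7, so ||u||_L² = 54*sqrt(70)/7.
∫_0^6 (u')² dx = 1620, so ||u'||_L² = 18*sqrt(5).
Ratio ||u||_L² / ||u'||_L² = 3*sqrt(14)/7.
Sharp Poincaré constant on H^1_0(0, 6) is C_P = L/π = 6/π, achieved by sin(π/6·x).
A polynomial bump cannot attain the sharp Poincaré constant (only the first sine eigenfunction does), so the ratio is strictly less than C_P, consistent with ||u||_L² ≤ C_P ||u'||_L².


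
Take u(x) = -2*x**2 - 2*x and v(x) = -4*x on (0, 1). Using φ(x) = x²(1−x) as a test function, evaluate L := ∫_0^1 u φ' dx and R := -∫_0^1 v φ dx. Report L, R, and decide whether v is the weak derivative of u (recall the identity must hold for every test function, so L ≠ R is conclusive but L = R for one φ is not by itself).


LHS = 11/30, RHS = 1/5. No, v is not the weak derivative of u.

u(x) = -2*x**2 - 2*x, classical derivative u'(x) = -4*x - 2.
φ(x) = x²(1−x), so φ'(x) = x*(2 - 3*x).
Note φ(0) = φ(1) = 0, so the boundary term u·φ vanishes.
LHS = ∫_0^1 u(x) φ'(x) dx = ∫_0^1 (6*x^4 + 2*x^3 - 4*x^2) dx. Term by term:
  ∫_0^1 6*x^4 dx = 6/5;  ∫_0^1 2*x^3 dx = 1/2;  ∫_0^1 -4*x^2 dx = -4/3.
Sum: 6/5 + 1/2 − 4/3 = 11/30.
So LHS = 11/30.
∫_0^1 v(x) φ(x) dx = ∫_0^1 (4*x^4 - 4*x^3) dx. Term by term:
  ∫_0^1 4*x^4 dx = 4/5;  ∫_0^1 -4*x^3 dx = -1.
Sum: 4/5 − 1 = -1/5.
So RHS = -∫_0^1 v(x) φ(x) dx = 1/5.
LHS − RHS = 1/6 ≠ 0, so the identity fails.
(For a valid weak derivative the identity must hold for EVERY test function, in particular this one. The failure shows v is NOT the weak derivative of u.)
Correct weak derivative would be u'(x) = -4*x - 2.


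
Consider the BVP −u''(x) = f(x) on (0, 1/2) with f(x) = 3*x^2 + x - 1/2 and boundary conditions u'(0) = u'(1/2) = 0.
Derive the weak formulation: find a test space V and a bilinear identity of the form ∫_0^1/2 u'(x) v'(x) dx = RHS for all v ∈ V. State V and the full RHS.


V = H^1(0, 1/2) (no boundary constraint on v; u is determined up to an additive constant); weak form: ∫_0^1/2 u'v' dx = ∫_0^1/2 (3*x^2 + x - 1/2) v dx for all v ∈ V.

Multiply both sides by a test function v and integrate from 0 to 1/2:
  ∫_0^1/2 −u''(x) v(x) dx = ∫_0^1/2 f(x) v(x) dx.
Integrate the LHS by parts once:
  ∫_0^1/2 −u'' v dx = −[u'(x) v(x)]_0^1/2 + ∫_0^1/2 u'(x) v'(x) dx.
Thus ∫_0^1/2 u'(x) v'(x) dx = ∫_0^1/2 f(x) v(x) dx + [u'(x) v(x)]_0^1/2.
Choose V so that boundary terms are either known or forced to vanish.
u has homogeneous Neumann: u'(0) = u'(1/2) = 0. So [u' v]_0^1/2 = 0·v(1/2) − 0·v(0) = 0 for any v; take V = H^1(0, 1/2).
Weak formulation: find u (satisfying any essential BC) such that ∫_0^1/2 u'(x) v'(x) dx = ∫_0^1/2 f v dx for all v ∈ V (homogeneous Neumann, so boundary terms vanish).
Substituting f(x) = 3*x^2 + x - 1/2, the right-hand side is ∫_0^1/2 (3*x^2 + x - 1/2) v dx.
Compatibility check (pure Neumann): taking v ≡ 1 ∈ V gives 0 = ∫_0^1/2 f dx + (0) − (0), i.e. ∫_0^1/2 f dx must equal u'(0) − u'(1/2) = 0. Indeed ∫_0^1/2 (3*x^2 + x - 1/2) dx = 0, so the data are compatible. The solution is then unique only up to an additive constant (fix it e.g. by requiring ∫_0^1/2 u dx = 0).


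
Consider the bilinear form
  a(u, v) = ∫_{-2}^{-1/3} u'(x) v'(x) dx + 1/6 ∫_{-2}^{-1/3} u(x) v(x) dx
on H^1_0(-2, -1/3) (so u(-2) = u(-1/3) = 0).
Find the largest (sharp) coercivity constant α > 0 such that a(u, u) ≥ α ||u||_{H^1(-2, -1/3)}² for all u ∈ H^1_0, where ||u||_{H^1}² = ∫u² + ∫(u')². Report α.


α = (25 + 54*π^2)/(6*(25 + 9*π^2))

Coercivity of a(·,·) on H^1_0(-2, -1/3) means a(u, u) ≥ α ||u||_{H^1}² for every u ∈ H^1_0.
The interval has length L = 5/3, and Poincaré/coercivity depend only on L. Here a(u, u) = ∫(u')² + (1/6)·∫u².
Here 0 < c = 1/6 < 1. The condition a(u,u) ≥ α||u||_{H^1}² reads (1−α)∫(u')² ≥ (α−c)∫u². Any admissible α is ≤ 1 (rapidly oscillating u have ∫u²/∫(u')² → 0), and α = 1 would force 0 ≥ (1−c)∫u², impossible since c < 1; so 1−α > 0. By the sharp Poincaré inequality on H^1_0 of an interval of length L, ∫(u')² ≥ (π/L)²∫u² with equality for the first sine mode sin(π(x−x₀)/L) (x₀ the left endpoint), so the inequality holds for all u iff (1−α)(π/L)² ≥ α − c, i.e. α ≤ ((π/L)² + c)/((π/L)² + 1) = (1 + c(L/π)²)/(1 + (L/π)²). With (π/L)² = 9*π^2/25 and c = 1/6, the largest admissible constant is α = ((π/L)² + c)/((π/L)² + 1).
Simplifying, α = (25 + 54*π^2)/(6*(25 + 9*π^2)).


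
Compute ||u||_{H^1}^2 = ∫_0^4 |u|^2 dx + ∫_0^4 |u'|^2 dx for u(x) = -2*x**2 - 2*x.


||u||_{H^1}^2 = 28528/15

The H^1 norm (squared) on an interval (0, L) is
  ||u||_{H^1}^2 = ∫_0^L u(x)^2 dx + ∫_0^L u'(x)^2 dx.
Compute u'(x) = -4*x - 2.
Then u(x)^2 = 4*x**4 + 8*x**3 + 4*x**2 and u'(x)^2 = 16*x**2 + 16*x + 4.
Integrate each monomial from 0 to 4 using ∫_0^4 c·x^n dx = c·4^(n+1)/(n+1):
  ∫_0^4 u(x)^2 dx = ∫_0^4 (4*x^4 + 8*x^3 + 4*x^2) dx. Term by term:
    ∫_0^4 4*x^4 dx = 4096/5;  ∫_0^4 8*x^3 dx = 512;  ∫_0^4 4*x^2 dx = 256/3.
  Sum: 4096/5 + 512 + 256/3 = 21248/15.
  ∫_0^4 u'(x)^2 dx = ∫_0^4 (16*x^2 + 16*x + 4) dx. Term by term:
    ∫_0^4 16*x^2 dx = 1024/3;  ∫_0^4 16*x dx = 128;  ∫_0^4 4 dx = 16.
  Sum: 1024/3 + 128 + 16 = 1456/3.
Adding: ||u||_{H^1}^2 = 21248/15 + 1456/3 = 28528/15.


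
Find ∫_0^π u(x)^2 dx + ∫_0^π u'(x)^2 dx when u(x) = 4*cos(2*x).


||u||_{H^1(0,π)}^2 = 40*π

u'(x) = -8*sin(2*x).
Expand u² and (u')² and integrate term by term on (0, π), using: for integers n ≥ 1, ∫_0^π sin²(nx) dx = ∫_0^π cos²(nx) dx = π/2; for n ≠ n', ∫_0^π sin(nx)sin(n'x) dx = ∫_0^π cos(nx)cos(n'x) dx = 0; and by product-to-sum, ∫_0^π sin(nx)cos(n'x) dx = ½∫_0^π [sin((n+n')x) + sin((n−n')x)] dx, which is 0 when n+n' is even and 2n/(n²−n'²) when n+n' is odd (it need not vanish on (0, π)).
  u² squared terms: (4)²·∫cos(2x)² dx = 16·π/2 = 8*π.
  So ∫_0^π u² dx = 8*π.
  (u')² squared terms: (-8)²·∫sin(2x)² dx = 64·π/2 = 32*π.
  So ∫_0^π (u')² dx = 32*π.
||u||_{H^1}^2 = (8*π) + (32*π) = 40*π.


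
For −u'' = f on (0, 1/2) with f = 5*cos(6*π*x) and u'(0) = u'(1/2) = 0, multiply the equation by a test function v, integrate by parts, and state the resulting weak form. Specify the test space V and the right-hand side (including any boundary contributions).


V = H^1(0, 1/2) (no boundary constraint on v; u is determined up to an additive constant); weak form: ∫_0^1/2 u'v' dx = ∫_0^1/2 (5*cos(6*π*x)) v dx for all v ∈ V.

Multiply both sides by a test function v and integrate from 0 to 1/2:
  ∫_0^1/2 −u''(x) v(x) dx = ∫_0^1/2 f(x) v(x) dx.
Integrate the LHS by parts once:
  ∫_0^1/2 −u'' v dx = −[u'(x) v(x)]_0^1/2 + ∫_0^1/2 u'(x) v'(x) dx.
Thus ∫_0^1/2 u'(x) v'(x) dx = ∫_0^1/2 f(x) v(x) dx + [u'(x) v(x)]_0^1/2.
Choose V so that boundary terms are either known or forced to vanish.
u has homogeneous Neumann: u'(0) = u'(1/2) = 0. So [u' v]_0^1/2 = 0·v(1/2) − 0·v(0) = 0 for any v; take V = H^1(0, 1/2).
Weak formulation: find u (satisfying any essential BC) such that ∫_0^1/2 u'(x) v'(x) dx = ∫_0^1/2 f v dx for all v ∈ V (homogeneous Neumann, so boundary terms vanish).
Substituting f(x) = 5*cos(6*π*x), the right-hand side is ∫_0^1/2 (5*cos(6*π*x)) v dx.
Compatibility check (pure Neumann): taking v ≡ 1 ∈ V gives 0 = ∫_0^1/2 f dx + (0) − (0), i.e. ∫_0^1/2 f dx must equal u'(0) − u'(1/2) = 0. Indeed ∫_0^1/2 (5*cos(6*π*x)) dx = 0, so the data are compatible. The solution is then unique only up to an additive constant (fix it e.g. by requiring ∫_0^1/2 u dx = 0).


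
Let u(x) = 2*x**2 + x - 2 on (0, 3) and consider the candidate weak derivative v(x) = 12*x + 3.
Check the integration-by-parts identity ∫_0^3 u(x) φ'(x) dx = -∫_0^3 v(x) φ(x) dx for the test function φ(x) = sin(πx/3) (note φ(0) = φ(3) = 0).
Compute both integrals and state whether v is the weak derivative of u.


LHS = -42/π, RHS = -126/π. No, v is not the weak derivative of u.

u(x) = 2*x**2 + x - 2, classical derivative u'(x) = 4*x + 1.
φ(x) = sin(πx/3), so φ'(x) = π*cos(π*x/3)/3.
Note φ(0) = φ(3) = 0, so the boundary term u·φ vanishes.
LHS = ∫_0^3 u(x) φ'(x) dx = ∫_0^3 (2*π*x^2*cos(π*x/3)/3 + π*x*cos(π*x/3)/3 - 2*π*cos(π*x/3)/3) dx. Term by term:
  ∫_0^3 -2*π*cos(π*x/3)/3 dx = 0;  ∫_0^3 π*x*cos(π*x/3)/3 dx = -6/π;  ∫_0^3 2*π*x^2*cos(π*x/3)/3 dx = -36/π.
Sum: 0 − 6/π − 36/π = -42/π.
So LHS = -42/π.
∫_0^3 v(x) φ(x) dx = ∫_0^3 (12*x*sin(π*x/3) + 3*sin(π*x/3)) dx. Term by term:
  ∫_0^3 3*sin(π*x/3) dx = 18/π;  ∫_0^3 12*x*sin(π*x/3) dx = 108/π.
Sum: 18/π + 108/π = 126/π.
So RHS = -∫_0^3 v(x) φ(x) dx = -126/π.
LHS − RHS = 84/π ≠ 0, so the identity fails.
(For a valid weak derivative the identity must hold for EVERY test function, in particular this one. The failure shows v is NOT the weak derivative of u.)
Correct weak derivative would be u'(x) = 4*x + 1.


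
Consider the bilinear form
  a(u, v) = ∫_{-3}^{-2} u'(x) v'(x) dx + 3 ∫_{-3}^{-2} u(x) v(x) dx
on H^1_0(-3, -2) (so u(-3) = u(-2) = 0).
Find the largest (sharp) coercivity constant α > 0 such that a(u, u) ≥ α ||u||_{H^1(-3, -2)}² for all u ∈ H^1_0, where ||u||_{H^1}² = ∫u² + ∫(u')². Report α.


α = 1

Coercivity of a(·,·) on H^1_0(-3, -2) means a(u, u) ≥ α ||u||_{H^1}² for every u ∈ H^1_0.
The interval has length L = 1, and Poincaré/coercivity depend only on L. Here a(u, u) = ∫(u')² + (3)·∫u².
Here c = 3 ≥ 1, so a(u,u) = ∫(u')² + c∫u² ≥ ∫(u')² + ∫u² = ||u||_{H^1}², i.e. α = 1 works. No larger α is possible: a(u,u) ≥ α||u||_{H^1}² means (1−α)∫(u')² ≥ (α−c)∫u², and for the modes u_n = sin(nπ(x−x₀)/L) (x₀ the left endpoint) one has ∫u_n²/∫(u_n')² = (L/(nπ))² → 0, so a(u_n,u_n)/||u_n||_{H^1}² → 1. Hence the optimal constant is α = 1.
Therefore α = 1.


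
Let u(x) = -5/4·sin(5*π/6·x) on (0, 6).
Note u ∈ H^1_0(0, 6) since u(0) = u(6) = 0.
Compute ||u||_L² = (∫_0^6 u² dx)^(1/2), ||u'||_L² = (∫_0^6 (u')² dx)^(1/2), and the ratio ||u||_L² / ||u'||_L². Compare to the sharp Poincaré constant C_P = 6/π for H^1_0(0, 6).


||u||_L² / ||u'||_L² = 6/(5*π) < C_P = 6/π.

u(x) = -5/4·sin(5*π/6·x), so u'(x) = -25*π*cos(5*π*x/6)/24.
Writing u(x) = A·sin(kπx/L) with A = -5/4 and k = 5, use ∫_0^L sin²(kπx/L) dx = L/2 and ∫_0^L cos²(kπx/L) dx = L/2.
u² = 25/16·sin²(5*π/6·x) and (u')² = 625*π^2/576·cos²(5*π/6·x), and each of sin², cos² integrates to L/2 = 3 over (0, 6).
∫_0^6 u² dx = 75/16, so ||u||_L² = 5*sqrt(3)/4.
∫_0^6 (u')² dx = 625*π^2/192, so ||u'||_L² = 25*sqrt(3)*π/24.
Ratio ||u||_L² / ||u'||_L² = 6/(5*π).
Sharp Poincaré constant on H^1_0(0, 6) is C_P = L/π = 6/π, achieved by sin(π/6·x).
This is the k = 5 harmonic; the ratio L/(kπ) is strictly less than C_P = L/π, consistent with the sharp inequality ||u||_L² ≤ C_P ||u'||_L².


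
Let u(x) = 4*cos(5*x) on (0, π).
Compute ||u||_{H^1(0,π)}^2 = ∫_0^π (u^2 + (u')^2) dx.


||u||_{H^1(0,π)}^2 = 208*π

u'(x) = -20*sin(5*x).
Expand u² and (u')² and integrate term by term on (0, π), using: for integers n ≥ 1, ∫_0^π sin²(nx) dx = ∫_0^π cos²(nx) dx = π/2; for n ≠ n', ∫_0^π sin(nx)sin(n'x) dx = ∫_0^π cos(nx)cos(n'x) dx = 0; and by product-to-sum, ∫_0^π sin(nx)cos(n'x) dx = ½∫_0^π [sin((n+n')x) + sin((n−n')x)] dx, which is 0 when n+n' is even and 2n/(n²−n'²) when n+n' is odd (it need not vanish on (0, π)).
  u² squared terms: (4)²·∫cos(5x)² dx = 16·π/2 = 8*π.
  So ∫_0^π u² dx = 8*π.
  (u')² squared terms: (-20)²·∫sin(5x)² dx = 400·π/2 = 200*π.
  So ∫_0^π (u')² dx = 200*π.
||u||_{H^1}^2 = (8*π) + (200*π) = 208*π.


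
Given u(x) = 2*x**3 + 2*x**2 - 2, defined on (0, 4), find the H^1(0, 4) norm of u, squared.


||u||_{H^1}^2 = 180336/7

The H^1 norm (squared) on an interval (0, L) is
  ||u||_{H^1}^2 = ∫_0^L u(x)^2 dx + ∫_0^L u'(x)^2 dx.
Compute u'(x) = 6*x**2 + 4*x.
Then u(x)^2 = 4*x**6 + 8*x**5 + 4*x**4 - 8*x**3 - 8*x**2 + 4 and u'(x)^2 = 36*x**4 + 48*x**3 + 16*x**2.
Integrate each monomial from 0 to 4 using ∫_0^4 c·x^n dx = c·4^(n+1)/(n+1):
  ∫_0^4 u(x)^2 dx = ∫_0^4 (4*x^6 + 8*x^5 + 4*x^4 - 8*x^3 - 8*x^2 + 4) dx. Term by term:
    ∫_0^4 4*x^6 dx = 65536/7;  ∫_0^4 8*x^5 dx = 16384/3;  ∫_0^4 4*x^4 dx = 4096/5;
    ∫_0^4 -8*x^3 dx = -512;  ∫_0^4 -8*x^2 dx = -512/3;  ∫_0^4 4 dx = 16.
  Sum: 65536/7 + 16384/3 + 4096/5 − 512 − 512/3 + 16 = 1572496/105.
  ∫_0^4 u'(x)^2 dx = ∫_0^4 (36*x^4 + 48*x^3 + 16*x^2) dx. Term by term:
    ∫_0^4 36*x^4 dx = 36864/5;  ∫_0^4 48*x^3 dx = 3072;  ∫_0^4 16*x^2 dx = 1024/3.
  Sum: 36864/5 + 3072 + 1024/3 = 161792/15.
Adding: ||u||_{H^1}^2 = 1572496/105 + 161792/15 = 180336/7.


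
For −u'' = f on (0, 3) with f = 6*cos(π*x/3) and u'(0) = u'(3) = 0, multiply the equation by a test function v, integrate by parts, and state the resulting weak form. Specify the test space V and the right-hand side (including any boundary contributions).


V = H^1(0, 3) (no boundary constraint on v; u is determined up to an additive constant); weak form: ∫_0^3 u'v' dx = ∫_0^3 (6*cos(π*x/3)) v dx for all v ∈ V.

Multiply both sides by a test function v and integrate from 0 to 3:
  ∫_0^3 −u''(x) v(x) dx = ∫_0^3 f(x) v(x) dx.
Integrate the LHS by parts once:
  ∫_0^3 −u'' v dx = −[u'(x) v(x)]_0^3 + ∫_0^3 u'(x) v'(x) dx.
Thus ∫_0^3 u'(x) v'(x) dx = ∫_0^3 f(x) v(x) dx + [u'(x) v(x)]_0^3.
Choose V so that boundary terms are either known or forced to vanish.
u has homogeneous Neumann: u'(0) = u'(3) = 0. So [u' v]_0^3 = 0·v(3) − 0·v(0) = 0 for any v; take V = H^1(0, 3).
Weak formulation: find u (satisfying any essential BC) such that ∫_0^3 u'(x) v'(x) dx = ∫_0^3 f v dx for all v ∈ V (homogeneous Neumann, so boundary terms vanish).
Substituting f(x) = 6*cos(π*x/3), the right-hand side is ∫_0^3 (6*cos(π*x/3)) v dx.
Compatibility check (pure Neumann): taking v ≡ 1 ∈ V gives 0 = ∫_0^3 f dx + (0) − (0), i.e. ∫_0^3 f dx must equal u'(0) − u'(3) = 0. Indeed ∫_0^3 (6*cos(π*x/3)) dx = 0, so the data are compatible. The solution is then unique only up to an additive constant (fix it e.g. by requiring ∫_0^3 u dx = 0).


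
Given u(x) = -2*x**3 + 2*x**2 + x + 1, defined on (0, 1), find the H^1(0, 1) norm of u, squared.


||u||_{H^1}^2 = 466/105

The H^1 norm (squared) on an interval (0, L) is
  ||u||_{H^1}^2 = ∫_0^L u(x)^2 dx + ∫_0^L u'(x)^2 dx.
Compute u'(x) = -6*x**2 + 4*x + 1.
Then u(x)^2 = 4*x**6 - 8*x**5 + 5*x**2 + 2*x + 1 and u'(x)^2 = 36*x**4 - 48*x**3 + 4*x**2 + 8*x + 1.
Integrate each monomial from 0 to 1 using ∫_0^1 c·x^n dx = c·1^(n+1)/(n+1):
  ∫_0^1 u(x)^2 dx = ∫_0^1 (4*x^6 - 8*x^5 + 5*x^2 + 2*x + 1) dx. Term by term:
    ∫_0^1 4*x^6 dx = 4/7;  ∫_0^1 -8*x^5 dx = -4/3;  ∫_0^1 5*x^2 dx = 5/3;
    ∫_0^1 2*x dx = 1;  ∫_0^1 1 dx = 1.
  Sum: 4/7 − 4/3 + 5/3 + 1 + 1 = 61/21.
  ∫_0^1 u'(x)^2 dx = ∫_0^1 (36*x^4 - 48*x^3 + 4*x^2 + 8*x + 1) dx. Term by term:
    ∫_0^1 36*x^4 dx = 36/5;  ∫_0^1 -48*x^3 dx = -12;  ∫_0^1 4*x^2 dx = 4/3;
    ∫_0^1 8*x dx = 4;  ∫_0^1 1 dx = 1.
  Sum: 36/5 − 12 + 4/3 + 4 + 1 = 23/15.
Adding: ||u||_{H^1}^2 = 61/21 + 23/15 = 466/105.


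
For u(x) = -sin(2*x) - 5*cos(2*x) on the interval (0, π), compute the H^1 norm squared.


||u||_{H^1(0,π)}^2 = 65*π

u'(x) = 10*sin(2*x) - 2*cos(2*x).
Expand u² and (u')² and integrate term by term on (0, π), using: for integers n ≥ 1, ∫_0^π sin²(nx) dx = ∫_0^π cos²(nx) dx = π/2; for n ≠ n', ∫_0^π sin(nx)sin(n'x) dx = ∫_0^π cos(nx)cos(n'x) dx = 0; and by product-to-sum, ∫_0^π sin(nx)cos(n'x) dx = ½∫_0^π [sin((n+n')x) + sin((n−n')x)] dx, which is 0 when n+n' is even and 2n/(n²−n'²) when n+n' is odd (it need not vanish on (0, π)).
  u² squared terms: (-1)²·∫sin(2x)² dx = 1·π/2 = π/2;  (-5)²·∫cos(2x)² dx = 25·π/2 = 25*π/2.
  u² cross terms: 2·(-1)·(-5)·∫sin(2x)·cos(2x) dx = 10·(0) = 0.
  So ∫_0^π u² dx = π/2 + 25*π/2 + 0 = 13*π.
  (u')² squared terms: (-2)²·∫cos(2x)² dx = 4·π/2 = 2*π;  (10)²·∫sin(2x)² dx = 100·π/2 = 50*π.
  (u')² cross terms: 2·(-2)·(10)·∫cos(2x)·sin(2x) dx = -40·(0) = 0.
  So ∫_0^π (u')² dx = 2*π + 50*π + 0 = 52*π.
||u||_{H^1}^2 = (13*π) + (52*π) = 65*π.


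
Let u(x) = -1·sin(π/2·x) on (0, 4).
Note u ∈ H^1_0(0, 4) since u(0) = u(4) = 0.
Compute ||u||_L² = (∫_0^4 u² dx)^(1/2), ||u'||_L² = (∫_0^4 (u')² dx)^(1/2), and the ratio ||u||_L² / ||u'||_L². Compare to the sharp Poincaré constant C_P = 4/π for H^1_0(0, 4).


||u||_L² / ||u'||_L² = 2/π < C_P = 4/π.

u(x) = -1·sin(π/2·x), so u'(x) = -π*cos(π*x/2)/2.
Writing u(x) = A·sin(kπx/L) with A = -1 and k = 2, use ∫_0^L sin²(kπx/L) dx = L/2 and ∫_0^L cos²(kπx/L) dx = L/2.
u² = 1·sin²(π/2·x) and (u')² = π^2/4·cos²(π/2·x), and each of sin², cos² integrates to L/2 = 2 over (0, 4).
∫_0^4 u² dx = 2, so ||u||_L² = sqrt(2).
∫_0^4 (u')² dx = π^2/2, so ||u'||_L² = sqrt(2)*π/2.
Ratio ||u||_L² / ||u'||_L² = 2/π.
Sharp Poincaré constant on H^1_0(0, 4) is C_P = L/π = 4/π, achieved by sin(π/4·x).
This is the k = 2 harmonic; the ratio L/(kπ) is strictly less than C_P = L/π, consistent with the sharp inequality ||u||_L² ≤ C_P ||u'||_L².


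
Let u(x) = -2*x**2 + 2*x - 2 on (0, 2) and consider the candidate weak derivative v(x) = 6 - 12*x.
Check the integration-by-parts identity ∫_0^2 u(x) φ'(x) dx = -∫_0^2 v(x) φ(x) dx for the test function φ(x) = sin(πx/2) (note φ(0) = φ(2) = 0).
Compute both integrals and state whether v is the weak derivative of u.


LHS = 8/π, RHS = 24/π. No, v is not the weak derivative of u.

u(x) = -2*x**2 + 2*x - 2, classical derivative u'(x) = 2 - 4*x.
φ(x) = sin(πx/2), so φ'(x) = π*cos(π*x/2)/2.
Note φ(0) = φ(2) = 0, so the boundary term u·φ vanishes.
LHS = ∫_0^2 u(x) φ'(x) dx = ∫_0^2 (-π*x^2*cos(π*x/2) + π*x*cos(π*x/2) - π*cos(π*x/2)) dx. Term by term:
  ∫_0^2 -π*cos(π*x/2) dx = 0;  ∫_0^2 π*x*cos(π*x/2) dx = -8/π;  ∫_0^2 -π*x^2*cos(π*x/2) dx = 16/π.
Sum: 0 − 8/π + 16/π = 8/π.
So LHS = 8/π.
∫_0^2 v(x) φ(x) dx = ∫_0^2 (-12*x*sin(π*x/2) + 6*sin(π*x/2)) dx. Term by term:
  ∫_0^2 6*sin(π*x/2) dx = 24/π;  ∫_0^2 -12*x*sin(π*x/2) dx = -48/π.
Sum: 24/π − 48/π = -24/π.
So RHS = -∫_0^2 v(x) φ(x) dx = 24/π.
LHS − RHS = -16/π ≠ 0, so the identity fails.
(For a valid weak derivative the identity must hold for EVERY test function, in particular this one. The failure shows v is NOT the weak derivative of u.)
Correct weak derivative would be u'(x) = 2 - 4*x.


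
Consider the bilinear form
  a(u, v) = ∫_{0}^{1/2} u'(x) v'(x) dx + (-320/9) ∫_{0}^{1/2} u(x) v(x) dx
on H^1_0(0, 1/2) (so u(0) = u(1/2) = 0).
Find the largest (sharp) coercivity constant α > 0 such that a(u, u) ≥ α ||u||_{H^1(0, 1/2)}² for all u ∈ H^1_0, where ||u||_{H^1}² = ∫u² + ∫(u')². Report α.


α = 4*(-80 + 9*π^2)/(9*(1 + 4*π^2))

Coercivity of a(·,·) on H^1_0(0, 1/2) means a(u, u) ≥ α ||u||_{H^1}² for every u ∈ H^1_0.
The interval has length L = 1/2, and Poincaré/coercivity depend only on L. Here a(u, u) = ∫(u')² + (-320/9)·∫u².
Here c = -320/9 < 0 with |c| < (π/L)² = 4*π^2, so coercivity still holds. The condition a(u,u) ≥ α||u||_{H^1}² reads (1−α)∫(u')² ≥ (α−c)∫u². Any admissible α is ≤ 1 (rapidly oscillating u have ∫u²/∫(u')² → 0), and α = 1 would force 0 ≥ (1−c)∫u², impossible since c < 1; so 1−α > 0. By the sharp Poincaré inequality on H^1_0 of an interval of length L, ∫(u')² ≥ (π/L)²∫u² with equality for the first sine mode sin(π(x−x₀)/L) (x₀ the left endpoint), so the inequality holds for all u iff (1−α)(π/L)² ≥ α − c, i.e. α ≤ ((π/L)² + c)/((π/L)² + 1) = (1 + c(L/π)²)/(1 + (L/π)²). (Direct route, valid since c ≤ 0: Poincaré gives c∫u² ≥ c(L/π)²∫(u')², so a(u,u) ≥ (1 + c(L/π)²)∫(u')², while ||u||_{H^1}² ≤ (1 + (L/π)²)∫(u')²; dividing yields the same α.) With (π/L)² = 4*π^2 and c = -320/9, the largest admissible constant is α = ((π/L)² + c)/((π/L)² + 1).
Simplifying, α = 4*(-80 + 9*π^2)/(9*(1 + 4*π^2)).


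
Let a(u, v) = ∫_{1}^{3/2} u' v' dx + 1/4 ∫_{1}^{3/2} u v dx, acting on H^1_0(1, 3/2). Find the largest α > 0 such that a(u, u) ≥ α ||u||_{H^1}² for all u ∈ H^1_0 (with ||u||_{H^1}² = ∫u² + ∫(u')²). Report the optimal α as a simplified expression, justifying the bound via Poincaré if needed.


α = (1 + 16*π^2)/(4*(1 + 4*π^2))

Coercivity of a(·,·) on H^1_0(1, 3/2) means a(u, u) ≥ α ||u||_{H^1}² for every u ∈ H^1_0.
The interval has length L = 1/2, and Poincaré/coercivity depend only on L. Here a(u, u) = ∫(u')² + (1/4)·∫u².
Here 0 < c = 1/4 < 1. The condition a(u,u) ≥ α||u||_{H^1}² reads (1−α)∫(u')² ≥ (α−c)∫u². Any admissible α is ≤ 1 (rapidly oscillating u have ∫u²/∫(u')² → 0), and α = 1 would force 0 ≥ (1−c)∫u², impossible since c < 1; so 1−α > 0. By the sharp Poincaré inequality on H^1_0 of an interval of length L, ∫(u')² ≥ (π/L)²∫u² with equality for the first sine mode sin(π(x−x₀)/L) (x₀ the left endpoint), so the inequality holds for all u iff (1−α)(π/L)² ≥ α − c, i.e. α ≤ ((π/L)² + c)/((π/L)² + 1) = (1 + c(L/π)²)/(1 + (L/π)²). With (π/L)² = 4*π^2 and c = 1/4, the largest admissible constant is α = ((π/L)² + c)/((π/L)² + 1).
Simplifying, α = (1 + 16*π^2)/(4*(1 + 4*π^2)).


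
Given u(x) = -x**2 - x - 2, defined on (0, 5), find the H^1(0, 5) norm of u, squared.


||u||_{H^1}^2 = 2875/2

The H^1 norm (squared) on an interval (0, L) is
  ||u||_{H^1}^2 = ∫_0^L u(x)^2 dx + ∫_0^L u'(x)^2 dx.
Compute u'(x) = -2*x - 1.
Then u(x)^2 = x**4 + 2*x**3 + 5*x**2 + 4*x + 4 and u'(x)^2 = 4*x**2 + 4*x + 1.
Integrate each monomial from 0 to 5 using ∫_0^5 c·x^n dx = c·5^(n+1)/(n+1):
  ∫_0^5 u(x)^2 dx = ∫_0^5 (x^4 + 2*x^3 + 5*x^2 + 4*x + 4) dx. Term by term:
    ∫_0^5 x^4 dx = 625;  ∫_0^5 2*x^3 dx = 625/2;  ∫_0^5 5*x^2 dx = 625/3;
    ∫_0^5 4*x dx = 50;  ∫_0^5 4 dx = 20.
  Sum: 625 + 625/2 + 625/3 + 50 + 20 = 7295/6.
  ∫_0^5 u'(x)^2 dx = ∫_0^5 (4*x^2 + 4*x + 1) dx. Term by term:
    ∫_0^5 4*x^2 dx = 500/3;  ∫_0^5 4*x dx = 50;  ∫_0^5 1 dx = 5.
  Sum: 500/3 + 50 + 5 = 665/3.
Adding: ||u||_{H^1}^2 = 7295/6 + 665/3 = 2875/2.


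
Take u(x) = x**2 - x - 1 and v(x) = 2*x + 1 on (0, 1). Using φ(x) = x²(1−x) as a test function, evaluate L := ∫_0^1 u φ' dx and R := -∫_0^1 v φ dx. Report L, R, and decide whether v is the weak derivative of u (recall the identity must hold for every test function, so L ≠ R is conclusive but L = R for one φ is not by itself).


LHS = -1/60, RHS = -11/60. No, v is not the weak derivative of u.

u(x) = x**2 - x - 1, classical derivative u'(x) = 2*x - 1.
φ(x) = x²(1−x), so φ'(x) = x*(2 - 3*x).
Note φ(0) = φ(1) = 0, so the boundary term u·φ vanishes.
LHS = ∫_0^1 u(x) φ'(x) dx = ∫_0^1 (-3*x^4 + 5*x^3 + x^2 - 2*x) dx. Term by term:
  ∫_0^1 -3*x^4 dx = -3/5;  ∫_0^1 5*x^3 dx = 5/4;  ∫_0^1 x^2 dx = 1/3;
  ∫_0^1 -2*x dx = -1.
Sum: -3/5 + 5/4 + 1/3 − 1 = -1/60.
So LHS = -1/60.
∫_0^1 v(x) φ(x) dx = ∫_0^1 (-2*x^4 + x^3 + x^2) dx. Term by term:
  ∫_0^1 -2*x^4 dx = -2/5;  ∫_0^1 x^3 dx = 1/4;  ∫_0^1 x^2 dx = 1/3.
Sum: -2/5 + 1/4 + 1/3 = 11/60.
So RHS = -∫_0^1 v(x) φ(x) dx = -11/60.
LHS − RHS = 1/6 ≠ 0, so the identity fails.
(For a valid weak derivative the identity must hold for EVERY test function, in particular this one. The failure shows v is NOT the weak derivative of u.)
Correct weak derivative would be u'(x) = 2*x - 1.


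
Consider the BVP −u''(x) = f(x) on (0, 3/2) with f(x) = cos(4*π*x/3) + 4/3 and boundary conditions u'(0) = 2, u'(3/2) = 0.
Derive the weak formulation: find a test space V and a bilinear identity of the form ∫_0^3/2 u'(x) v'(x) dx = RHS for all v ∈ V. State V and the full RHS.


V = H^1(0, 3/2) (v unrestricted at boundary; u is determined up to an additive constant); weak form: ∫_0^3/2 u'v' dx = ∫_0^3/2 (cos(4*π*x/3) + 4/3) v dx − 2·v(0) for all v ∈ V.

Multiply both sides by a test function v and integrate from 0 to 3/2:
  ∫_0^3/2 −u''(x) v(x) dx = ∫_0^3/2 f(x) v(x) dx.
Integrate the LHS by parts once:
  ∫_0^3/2 −u'' v dx = −[u'(x) v(x)]_0^3/2 + ∫_0^3/2 u'(x) v'(x) dx.
Thus ∫_0^3/2 u'(x) v'(x) dx = ∫_0^3/2 f(x) v(x) dx + [u'(x) v(x)]_0^3/2.
Choose V so that boundary terms are either known or forced to vanish.
u has inhomogeneous Neumann u'(0) = 2, u'(3/2) = 0. [u' v]_0^3/2 = (0)·v(3/2) − (2)·v(0) = − 2·v(0). Take V = H^1(0, 3/2); boundary term becomes part of RHS.
Weak formulation: find u (satisfying any essential BC) such that ∫_0^3/2 u'(x) v'(x) dx = ∫_0^3/2 f v dx − 2·v(0) for all v ∈ V (Neumann data are natural BCs: they enter the RHS as boundary terms).
Substituting f(x) = cos(4*π*x/3) + 4/3, the right-hand side is ∫_0^3/2 (cos(4*π*x/3) + 4/3) v dx − 2·v(0).
Compatibility check (pure Neumann): taking v ≡ 1 ∈ V gives 0 = ∫_0^3/2 f dx + (0) − (2), i.e. ∫_0^3/2 f dx must equal u'(0) − u'(3/2) = 2. Indeed ∫_0^3/2 (cos(4*π*x/3) + 4/3) dx = 2, so the data are compatible. The solution is then unique only up to an additive constant (fix it e.g. by requiring ∫_0^3/2 u dx = 0).


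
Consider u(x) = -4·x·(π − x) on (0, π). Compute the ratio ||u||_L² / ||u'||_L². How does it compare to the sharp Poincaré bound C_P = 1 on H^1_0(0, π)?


||u||_L² / ||u'||_L² = sqrt(10)*π/10 < C_P = 1.

u(x) = -4·x·(π − x), so u'(x) = 8*x - 4*π.
u(x) = -4·x·(π − x) vanishes at x = 0 and x = π, so u ∈ H^1_0(0, π). Differentiate via the product rule and integrate the resulting polynomials term by term.
  ∫_0^π u² dx = ∫_0^π (16*x^4 - 32*π*x^3 + 16*π^2*x^2) dx. Term by term:
    ∫_0^π 16*x^4 dx = 16*π^5/5;  ∫_0^π -32*π*x^3 dx = -8*π^5;  ∫_0^π 16*π^2*x^2 dx = 16*π^5/3.
  Sum: 16*π^5/5 − 8*π^5 + 16*π^5/3 = 8*π^5/15.
  ∫_0^π (u')² dx = ∫_0^π (64*x^2 - 64*π*x + 16*π^2) dx. Term by term:
    ∫_0^π 64*x^2 dx = 64*π^3/3;  ∫_0^π -64*π*x dx = -32*π^3;  ∫_0^π 16*π^2 dx = 16*π^3.
  Sum: 64*π^3/3 − 32*π^3 + 16*π^3 = 16*π^3/3.
∫_0^π u² dx = 8*π^5/15, so ||u||_L² = 2*sqrt(30)*π^(5/2)/15.
∫_0^π (u')² dx = 16*π^3/3, so ||u'||_L² = 4*sqrt(3)*π^(3/2)/3.
Ratio ||u||_L² / ||u'||_L² = sqrt(10)*π/10.
Sharp Poincaré constant on H^1_0(0, π) is C_P = L/π = 1, achieved by sin(x).
A polynomial bump cannot attain the sharp Poincaré constant (only the first sine eigenfunction does), so the ratio is strictly less than C_P, consistent with ||u||_L² ≤ C_P ||u'||_L².


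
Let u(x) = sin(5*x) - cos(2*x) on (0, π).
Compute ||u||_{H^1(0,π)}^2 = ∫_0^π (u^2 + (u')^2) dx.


||u||_{H^1(0,π)}^2 = -100/21 + 31*π/2

u'(x) = 2*sin(2*x) + 5*cos(5*x).
Expand u² and (u')² and integrate term by term on (0, π), using: for integers n ≥ 1, ∫_0^π sin²(nx) dx = ∫_0^π cos²(nx) dx = π/2; for n ≠ n', ∫_0^π sin(nx)sin(n'x) dx = ∫_0^π cos(nx)cos(n'x) dx = 0; and by product-to-sum, ∫_0^π sin(nx)cos(n'x) dx = ½∫_0^π [sin((n+n')x) + sin((n−n')x)] dx, which is 0 when n+n' is even and 2n/(n²−n'²) when n+n' is odd (it need not vanish on (0, π)).
  u² squared terms: (-1)²·∫cos(2x)² dx = 1·π/2 = π/2;  (1)²·∫sin(5x)² dx = 1·π/2 = π/2.
  u² cross terms: 2·(-1)·(1)·∫cos(2x)·sin(5x) dx = -2·(10/21) = -20/21.
  So ∫_0^π u² dx = π/2 + π/2 − 20/21 = -20/21 + π.
  (u')² squared terms: (2)²·∫sin(2x)² dx = 4·π/2 = 2*π;  (5)²·∫cos(5x)² dx = 25·π/2 = 25*π/2.
  (u')² cross terms: 2·(2)·(5)·∫sin(2x)·cos(5x) dx = 20·(-4/21) = -80/21.
  So ∫_0^π (u')² dx = 2*π + 25*π/2 − 80/21 = -80/21 + 29*π/2.
||u||_{H^1}^2 = (-20/21 + π) + (-80/21 + 29*π/2) = -100/21 + 31*π/2.


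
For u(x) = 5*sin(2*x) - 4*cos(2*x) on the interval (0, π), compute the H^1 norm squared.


||u||_{H^1(0,π)}^2 = 205*π/2

u'(x) = 8*sin(2*x) + 10*cos(2*x).
Expand u² and (u')² and integrate term by term on (0, π), using: for integers n ≥ 1, ∫_0^π sin²(nx) dx = ∫_0^π cos²(nx) dx = π/2; for n ≠ n', ∫_0^π sin(nx)sin(n'x) dx = ∫_0^π cos(nx)cos(n'x) dx = 0; and by product-to-sum, ∫_0^π sin(nx)cos(n'x) dx = ½∫_0^π [sin((n+n')x) + sin((n−n')x)] dx, which is 0 when n+n' is even and 2n/(n²−n'²) when n+n' is odd (it need not vanish on (0, π)).
  u² squared terms: (-4)²·∫cos(2x)² dx = 16·π/2 = 8*π;  (5)²·∫sin(2x)² dx = 25·π/2 = 25*π/2.
  u² cross terms: 2·(-4)·(5)·∫cos(2x)·sin(2x) dx = -40·(0) = 0.
  So ∫_0^π u² dx = 8*π + 25*π/2 + 0 = 41*π/2.
  (u')² squared terms: (8)²·∫sin(2x)² dx = 64·π/2 = 32*π;  (10)²·∫cos(2x)² dx = 100·π/2 = 50*π.
  (u')² cross terms: 2·(8)·(10)·∫sin(2x)·cos(2x) dx = 160·(0) = 0.
  So ∫_0^π (u')² dx = 32*π + 50*π + 0 = 82*π.
||u||_{H^1}^2 = (41*π/2) + (82*π) = 205*π/2.


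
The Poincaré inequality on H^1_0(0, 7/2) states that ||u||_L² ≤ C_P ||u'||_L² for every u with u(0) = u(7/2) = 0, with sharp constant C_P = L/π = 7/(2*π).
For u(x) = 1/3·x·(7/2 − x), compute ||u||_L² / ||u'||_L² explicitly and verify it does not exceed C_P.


||u||_L² / ||u'||_L² = 7*sqrt(10)/20 < C_P = 7/(2*π).

u(x) = 1/3·x·(7/2 − x), so u'(x) = 7/6 - 2*x/3.
u(x) = 1/3·x·(7/2 − x) vanishes at x = 0 and x = 7/2, so u ∈ H^1_0(0, 7/2). Differentiate via the product rule and integrate the resulting polynomials term by term.
  ∫_0^7/2 u² dx = ∫_0^7/2 (x^4/9 - 7*x^3/9 + 49*x^2/36) dx. Term by term:
    ∫_0^7/2 x^4/9 dx = 16807/1440;  ∫_0^7/2 -7*x^3/9 dx = -16807/576;  ∫_0^7/2 49*x^2/36 dx = 16807/864.
  Sum: 16807/1440 − 16807/576 + 16807/864 = 16807/8640.
  ∫_0^7/2 (u')² dx = ∫_0^7/2 (4*x^2/9 - 14*x/9 + 49/36) dx. Term by term:
    ∫_0^7/2 4*x^2/9 dx = 343/54;  ∫_0^7/2 -14*x/9 dx = -343/36;  ∫_0^7/2 49/36 dx = 343/72.
  Sum: 343/54 − 343/36 + 343/72 = 343/216.
∫_0^7/2 u² dx = 16807/8640, so ||u||_L² = 49*sqrt(105)/360.
∫_0^7/2 (u')² dx = 343/216, so ||u'||_L² = 7*sqrt(42)/36.
Ratio ||u||_L² / ||u'||_L² = 7*sqrt(10)/20.
Sharp Poincaré constant on H^1_0(0, 7/2) is C_P = L/π = 7/(2*π), achieved by sin(2*π/7·x).
A polynomial bump cannot attain the sharp Poincaré constant (only the first sine eigenfunction does), so the ratio is strictly less than C_P, consistent with ||u||_L² ≤ C_P ||u'||_L².


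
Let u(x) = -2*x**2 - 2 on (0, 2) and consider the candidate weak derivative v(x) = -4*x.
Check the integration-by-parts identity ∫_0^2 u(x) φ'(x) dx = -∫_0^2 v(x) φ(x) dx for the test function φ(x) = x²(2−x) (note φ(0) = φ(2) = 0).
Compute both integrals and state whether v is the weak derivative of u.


LHS = 32/5, RHS = 32/5. Yes, v = u' weakly.

u(x) = -2*x**2 - 2, classical derivative u'(x) = -4*x.
φ(x) = x²(2−x), so φ'(x) = x*(4 - 3*x).
Note φ(0) = φ(2) = 0, so the boundary term u·φ vanishes.
LHS = ∫_0^2 u(x) φ'(x) dx = ∫_0^2 (6*x^4 - 8*x^3 + 6*x^2 - 8*x) dx. Term by term:
  ∫_0^2 6*x^4 dx = 192/5;  ∫_0^2 -8*x^3 dx = -32;  ∫_0^2 6*x^2 dx = 16;
  ∫_0^2 -8*x dx = -16.
Sum: 192/5 − 32 + 16 − 16 = 32/5.
So LHS = 32/5.
∫_0^2 v(x) φ(x) dx = ∫_0^2 (4*x^4 - 8*x^3) dx. Term by term:
  ∫_0^2 4*x^4 dx = 128/5;  ∫_0^2 -8*x^3 dx = -32.
Sum: 128/5 − 32 = -32/5.
So RHS = -∫_0^2 v(x) φ(x) dx = 32/5.
LHS = RHS, so the identity holds for this test φ.
Moreover u is smooth here and v(x) = u'(x) = -4*x pointwise, so the identity holds for every test function. Hence v is the weak derivative of u.


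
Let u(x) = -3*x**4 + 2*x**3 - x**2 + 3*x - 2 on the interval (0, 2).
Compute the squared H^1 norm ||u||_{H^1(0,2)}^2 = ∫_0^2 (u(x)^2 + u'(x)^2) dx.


||u||_{H^1}^2 = 23254/15

The H^1 norm (squared) on an interval (0, L) is
  ||u||_{H^1}^2 = ∫_0^L u(x)^2 dx + ∫_0^L u'(x)^2 dx.
Compute u'(x) = -12*x**3 + 6*x**2 - 2*x + 3.
Then u(x)^2 = 9*x**8 - 12*x**7 + 10*x**6 - 22*x**5 + 25*x**4 - 14*x**3 + 13*x**2 - 12*x + 4 and u'(x)^2 = 144*x**6 - 144*x**5 + 84*x**4 - 96*x**3 + 40*x**2 - 12*x + 9.
Integrate each monomial from 0 to 2 using ∫_0^2 c·x^n dx = c·2^(n+1)/(n+1):
  ∫_0^2 u(x)^2 dx = ∫_0^2 (9*x^8 - 12*x^7 + 10*x^6 - 22*x^5 + 25*x^4 - 14*x^3 + 13*x^2 - 12*x + 4) dx. Term by term:
    ∫_0^2 9*x^8 dx = 512;  ∫_0^2 -12*x^7 dx = -384;  ∫_0^2 10*x^6 dx = 1280/7;
    ∫_0^2 -22*x^5 dx = -704/3;  ∫_0^2 25*x^4 dx = 160;  ∫_0^2 -14*x^3 dx = -56;
    ∫_0^2 13*x^2 dx = 104/3;  ∫_0^2 -12*x dx = -24;  ∫_0^2 4 dx = 8.
  Sum: 512 − 384 + 1280/7 − 704/3 + 160 − 56 + 104/3 − 24 + 8 = 1392/7.
  ∫_0^2 u'(x)^2 dx = ∫_0^2 (144*x^6 - 144*x^5 + 84*x^4 - 96*x^3 + 40*x^2 - 12*x + 9) dx. Term by term:
    ∫_0^2 144*x^6 dx = 18432/7;  ∫_0^2 -144*x^5 dx = -1536;  ∫_0^2 84*x^4 dx = 2688/5;
    ∫_0^2 -96*x^3 dx = -384;  ∫_0^2 40*x^2 dx = 320/3;  ∫_0^2 -12*x dx = -24;
    ∫_0^2 9 dx = 18.
  Sum: 18432/7 − 1536 + 2688/5 − 384 + 320/3 − 24 + 18 = 141898/105.
Adding: ||u||_{H^1}^2 = 1392/7 + 141898/105 = 23254/15.


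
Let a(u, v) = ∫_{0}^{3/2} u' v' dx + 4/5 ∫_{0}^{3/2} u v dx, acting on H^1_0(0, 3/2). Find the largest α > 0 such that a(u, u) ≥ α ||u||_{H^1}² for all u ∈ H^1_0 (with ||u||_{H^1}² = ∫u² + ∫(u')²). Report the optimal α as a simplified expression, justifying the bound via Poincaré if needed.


α = 4*(9 + 5*π^2)/(5*(9 + 4*π^2))

Coercivity of a(·,·) on H^1_0(0, 3/2) means a(u, u) ≥ α ||u||_{H^1}² for every u ∈ H^1_0.
The interval has length L = 3/2, and Poincaré/coercivity depend only on L. Here a(u, u) = ∫(u')² + (4/5)·∫u².
Here 0 < c = 4/5 < 1. The condition a(u,u) ≥ α||u||_{H^1}² reads (1−α)∫(u')² ≥ (α−c)∫u². Any admissible α is ≤ 1 (rapidly oscillating u have ∫u²/∫(u')² → 0), and α = 1 would force 0 ≥ (1−c)∫u², impossible since c < 1; so 1−α > 0. By the sharp Poincaré inequality on H^1_0 of an interval of length L, ∫(u')² ≥ (π/L)²∫u² with equality for the first sine mode sin(π(x−x₀)/L) (x₀ the left endpoint), so the inequality holds for all u iff (1−α)(π/L)² ≥ α − c, i.e. α ≤ ((π/L)² + c)/((π/L)² + 1) = (1 + c(L/π)²)/(1 + (L/π)²). With (π/L)² = 4*π^2/9 and c = 4/5, the largest admissible constant is α = ((π/L)² + c)/((π/L)² + 1).
Simplifying, α = 4*(9 + 5*π^2)/(5*(9 + 4*π^2)).


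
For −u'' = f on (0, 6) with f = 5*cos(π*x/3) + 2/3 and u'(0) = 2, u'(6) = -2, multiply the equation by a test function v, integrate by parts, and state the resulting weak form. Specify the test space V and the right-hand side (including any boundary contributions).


V = H^1(0, 6) (v unrestricted at boundary; u is determined up to an additive constant); weak form: ∫_0^6 u'v' dx = ∫_0^6 (5*cos(π*x/3) + 2/3) v dx − 2·v(6) − 2·v(0) for all v ∈ V.

Multiply both sides by a test function v and integrate from 0 to 6:
  ∫_0^6 −u''(x) v(x) dx = ∫_0^6 f(x) v(x) dx.
Integrate the LHS by parts once:
  ∫_0^6 −u'' v dx = −[u'(x) v(x)]_0^6 + ∫_0^6 u'(x) v'(x) dx.
Thus ∫_0^6 u'(x) v'(x) dx = ∫_0^6 f(x) v(x) dx + [u'(x) v(x)]_0^6.
Choose V so that boundary terms are either known or forced to vanish.
u has inhomogeneous Neumann u'(0) = 2, u'(6) = -2. [u' v]_0^6 = (-2)·v(6) − (2)·v(0) = − 2·v(6) − 2·v(0). Take V = H^1(0, 6); boundary term becomes part of RHS.
Weak formulation: find u (satisfying any essential BC) such that ∫_0^6 u'(x) v'(x) dx = ∫_0^6 f v dx − 2·v(6) − 2·v(0) for all v ∈ V (Neumann data are natural BCs: they enter the RHS as boundary terms).
Substituting f(x) = 5*cos(π*x/3) + 2/3, the right-hand side is ∫_0^6 (5*cos(π*x/3) + 2/3) v dx − 2·v(6) − 2·v(0).
Compatibility check (pure Neumann): taking v ≡ 1 ∈ V gives 0 = ∫_0^6 f dx + (-2) − (2), i.e. ∫_0^6 f dx must equal u'(0) − u'(6) = 4. Indeed ∫_0^6 (5*cos(π*x/3) + 2/3) dx = 4, so the data are compatible. The solution is then unique only up to an additive constant (fix it e.g. by requiring ∫_0^6 u dx = 0).


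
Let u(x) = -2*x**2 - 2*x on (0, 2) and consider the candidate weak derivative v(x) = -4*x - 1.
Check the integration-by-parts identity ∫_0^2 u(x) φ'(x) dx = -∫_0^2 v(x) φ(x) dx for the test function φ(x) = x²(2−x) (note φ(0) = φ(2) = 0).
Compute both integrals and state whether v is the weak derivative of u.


LHS = 136/15, RHS = 116/15. No, v is not the weak derivative of u.

u(x) = -2*x**2 - 2*x, classical derivative u'(x) = -4*x - 2.
φ(x) = x²(2−x), so φ'(x) = x*(4 - 3*x).
Note φ(0) = φ(2) = 0, so the boundary term u·φ vanishes.
LHS = ∫_0^2 u(x) φ'(x) dx = ∫_0^2 (6*x^4 - 2*x^3 - 8*x^2) dx. Term by term:
  ∫_0^2 6*x^4 dx = 192/5;  ∫_0^2 -2*x^3 dx = -8;  ∫_0^2 -8*x^2 dx = -64/3.
Sum: 192/5 − 8 − 64/3 = 136/15.
So LHS = 136/15.
∫_0^2 v(x) φ(x) dx = ∫_0^2 (4*x^4 - 7*x^3 - 2*x^2) dx. Term by term:
  ∫_0^2 4*x^4 dx = 128/5;  ∫_0^2 -7*x^3 dx = -28;  ∫_0^2 -2*x^2 dx = -16/3.
Sum: 128/5 − 28 − 16/3 = -116/15.
So RHS = -∫_0^2 v(x) φ(x) dx = 116/15.
LHS − RHS = 4/3 ≠ 0, so the identity fails.
(For a valid weak derivative the identity must hold for EVERY test function, in particular this one. The failure shows v is NOT the weak derivative of u.)
Correct weak derivative would be u'(x) = -4*x - 2.
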